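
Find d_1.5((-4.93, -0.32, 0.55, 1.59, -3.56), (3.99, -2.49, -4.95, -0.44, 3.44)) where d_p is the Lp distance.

(Σ|x_i - y_i|^1.5)^(1/1.5) = (|-4.93 - 3.99|^1.5 + |-0.32 - (-2.49)|^1.5 + |0.55 - (-4.95)|^1.5 + |1.59 - (-0.44)|^1.5 + |-3.56 - 3.44|^1.5)^(1/1.5)
= (8.92^1.5 + 2.17^1.5 + 5.5^1.5 + 2.03^1.5 + 7^1.5)^(1/1.5) ≈ (26.6408 + 3.1966 + 12.8986 + 2.8923 + 18.5203)^(1/1.5) = (64.1486)^(1/1.5) ≈ 16.0248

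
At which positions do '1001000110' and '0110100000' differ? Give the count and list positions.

Differing positions: 1, 2, 3, 4, 5, 8, 9. Hamming distance = 7.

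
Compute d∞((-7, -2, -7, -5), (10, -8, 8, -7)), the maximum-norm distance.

max(|x_i - y_i|) = max(|-7 - 10|, |-2 - (-8)|, |-7 - 8|, |-5 - (-7)|) = max(17, 6, 15, 2) = 17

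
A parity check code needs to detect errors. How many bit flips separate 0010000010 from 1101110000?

Differing positions: 1, 2, 3, 4, 5, 6, 9. Hamming distance = 7.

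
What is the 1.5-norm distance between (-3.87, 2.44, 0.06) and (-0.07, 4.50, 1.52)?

(Σ|x_i - y_i|^1.5)^(1/1.5) = (|-3.87 - (-0.07)|^1.5 + |2.44 - 4.5|^1.5 + |0.06 - 1.52|^1.5)^(1/1.5)
= (3.8^1.5 + 2.06^1.5 + 1.46^1.5)^(1/1.5) ≈ (7.4076 + 2.9567 + 1.7641)^(1/1.5) = (12.1284)^(1/1.5) ≈ 5.2788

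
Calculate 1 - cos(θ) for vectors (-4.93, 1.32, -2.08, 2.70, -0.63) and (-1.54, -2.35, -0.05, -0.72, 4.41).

With u = (-4.93, 1.32, -2.08, 2.70, -0.63), v = (-1.54, -2.35, -0.05, -0.72, 4.41):
u·v = (-4.93)·(-1.54) + 1.32·(-2.35) + (-2.08)·(-0.05) + 2.7·(-0.72) + (-0.63)·4.41 = 7.5922 + (-3.102) + 0.104 + (-1.944) + (-2.7783) = -0.1281.
|u| = √((-4.93)² + 1.32² + (-2.08)² + 2.7² + (-0.63)²) = √(24.3049 + 1.7424 + 4.3264 + 7.29 + 0.3969) = √38.0606, |v| = √((-1.54)² + (-2.35)² + (-0.05)² + (-0.72)² + 4.41²) = √(2.3716 + 5.5225 + 0.0025 + 0.5184 + 19.4481) = √27.8631.
cos θ = (u·v)/(|u||v|) = -0.1281/(√38.0606·√27.8631) ≈ -0.0039
Cosine distance = 1 - cos θ ≈ 1 - (-0.0039) = 1.0039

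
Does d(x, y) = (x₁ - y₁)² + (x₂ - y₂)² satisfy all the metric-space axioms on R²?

No. The squared Euclidean distance fails the triangle inequality. Counterexample: x = (0, 0), y = (4, 5), z = (8, 10). d(x,z) = 8² + 10² = 164, but d(x,y) + d(y,z) = (4² + 5²) + (4² + 5²) = 41 + 41 = 82. Since 164 > 82, the triangle inequality is violated. (Note: √d, the ordinary Euclidean distance, IS a metric.)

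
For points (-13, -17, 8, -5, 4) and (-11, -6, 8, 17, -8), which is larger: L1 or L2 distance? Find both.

L1 = |-13 - (-11)| + |-17 - (-6)| + |8 - 8| + |-5 - 17| + |4 - (-8)| = 2 + 11 + 0 + 22 + 12 = 47
L2 = √(2² + 11² + 0² + 22² + 12²) = √753 ≈ 27.4408
L1 ≥ L2 always (equality iff movement is along one axis); L1 > L2 here.
Ratio L1/L2 = 47/√753 ≈ 1.7128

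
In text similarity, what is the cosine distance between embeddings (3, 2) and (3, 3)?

With u = (3, 2), v = (3, 3):
u·v = 3·3 + 2·3 = 9 + 6 = 15.
|u| = √(3² + 2²) = √13, |v| = √(3² + 3²) = √18, so |u||v| = √(13·18) = √234.
cos θ = (u·v)/(|u||v|) = 15/√234 ≈ 0.9806
Cosine distance = 1 - cos θ ≈ 1 - 0.9806 = 0.0194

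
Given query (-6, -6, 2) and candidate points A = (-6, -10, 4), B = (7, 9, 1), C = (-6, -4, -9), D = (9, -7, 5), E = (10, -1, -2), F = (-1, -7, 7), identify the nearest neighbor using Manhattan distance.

Distances: d(A) = 6, d(B) = 29, d(C) = 13, d(D) = 19, d(E) = 25, d(F) = 11. Nearest: A = (-6, -10, 4) with distance 6.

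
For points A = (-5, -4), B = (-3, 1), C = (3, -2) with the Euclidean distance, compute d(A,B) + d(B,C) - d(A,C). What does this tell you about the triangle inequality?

d(A,B) = √(2² + 5²) = √29 ≈ 5.3852, d(B,C) = √(6² + 3²) = √45 ≈ 6.7082, d(A,C) = √(8² + 2²) = √68 ≈ 8.2462.
d(A,B) + d(B,C) - d(A,C) = 5.3852 + 6.7082 - 8.2462 = 12.0934 - 8.2462 = 3.8472 (to 4 decimal places). This is ≥ 0, so the triangle inequality holds for these points.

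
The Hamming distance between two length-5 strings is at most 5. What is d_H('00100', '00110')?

Differing positions: 4. Hamming distance = 1. The maximum possible Hamming distance for length-5 strings is 5, so d_H/5 = 1/5 = 0.2.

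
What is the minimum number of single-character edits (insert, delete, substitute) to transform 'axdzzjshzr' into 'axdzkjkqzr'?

Let D[i][j] be the edit distance between the first i characters of 'axdzzjshzr' and the first j characters of 'axdzkjkqzr', with D[i][0] = i, D[0][j] = j, and D[i][j] = D[i-1][j-1] if the characters match, else 1 + min(D[i-1][j], D[i][j-1], D[i-1][j-1]). Filling the table (rows: prefixes of 'axdzzjshzr', columns: prefixes of 'axdzkjkqzr'):
     ε  a  x  d  z  k  j  k  q  z  r
  ε  0  1  2  3  4  5  6  7  8  9 10
  a  1  0  1  2  3  4  5  6  7  8  9
  x  2  1  0  1  2  3  4  5  6  7  8
  d  3  2  1  0  1  2  3  4  5  6  7
  z  4  3  2  1  0  1  2  3  4  5  6
  z  5  4  3  2  1  1  2  3  4  4  5
  j  6  5  4  3  2  2  1  2  3  4  5
  s  7  6  5  4  3  3  2  2  3  4  5
  h  8  7  6  5  4  4  3  3  3  4  5
  z  9  8  7  6  5  5  4  4  4  3  4
  r 10  9  8  7  6  6  5  5  5  4  3
The bottom-right entry gives D[10][10] = 3, so no sequence of fewer than 3 edits works. Backtracking through the table gives one optimal edit sequence (3 edits):
  axdzzjshzr → axdzkjshzr (sub z→k @5)
  axdzkjshzr → axdzkjkhzr (sub s→k @7)
  axdzkjkhzr → axdzkjkqzr (sub h→q @8)
Edit distance = 3.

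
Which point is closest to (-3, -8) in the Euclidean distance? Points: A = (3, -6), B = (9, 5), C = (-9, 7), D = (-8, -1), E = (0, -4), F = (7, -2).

Distances: d(A) ≈ 6.3246, d(B) ≈ 17.6918, d(C) ≈ 16.1555, d(D) ≈ 8.6023, d(E) = 5, d(F) ≈ 11.6619. Nearest: E = (0, -4) with distance 5.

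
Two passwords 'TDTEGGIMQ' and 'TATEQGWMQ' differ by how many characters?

Differing positions: 2, 5, 7. Hamming distance = 3.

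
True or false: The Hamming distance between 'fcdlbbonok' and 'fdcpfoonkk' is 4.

Differing positions: 2, 3, 4, 5, 6, 9. Hamming distance = 6, so the claim that d_H = 4 is false.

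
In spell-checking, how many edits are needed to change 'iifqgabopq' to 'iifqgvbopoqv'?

Let D[i][j] be the edit distance between the first i characters of 'iifqgabopq' and the first j characters of 'iifqgvbopoqv', with D[i][0] = i, D[0][j] = j, and D[i][j] = D[i-1][j-1] if the characters match, else 1 + min(D[i-1][j], D[i][j-1], D[i-1][j-1]). Filling the table (rows: prefixes of 'iifqgabopq', columns: prefixes of 'iifqgvbopoqv'):
     ε  i  i  f  q  g  v  b  o  p  o  q  v
  ε  0  1  2  3  4  5  6  7  8  9 10 11 12
  i  1  0  1  2  3  4  5  6  7  8  9 10 11
  i  2  1  0  1  2  3  4  5  6  7  8  9 10
  f  3  2  1  0  1  2  3  4  5  6  7  8  9
  q  4  3  2  1  0  1  2  3  4  5  6  7  8
  g  5  4  3  2  1  0  1  2  3  4  5  6  7
  a  6  5  4  3  2  1  1  2  3  4  5  6  7
  b  7  6  5  4  3  2  2  1  2  3  4  5  6
  o  8  7  6  5  4  3  3  2  1  2  3  4  5
  p  9  8  7  6  5  4  4  3  2  1  2  3  4
  q 10  9  8  7  6  5  5  4  3  2  2  2  3
The bottom-right entry gives D[10][12] = 3, so no sequence of fewer than 3 edits works. Backtracking through the table gives one optimal edit sequence (3 edits):
  iifqgabopq → iifqgvbopq (sub a→v @6)
  iifqgvbopq → iifqgvbopoq (ins o @10)
  iifqgvbopoq → iifqgvbopoqv (ins v @12)
Edit distance = 3.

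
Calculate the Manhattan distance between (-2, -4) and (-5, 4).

Σ|x_i - y_i| = |-2 - (-5)| + |-4 - 4| = 3 + 8 = 11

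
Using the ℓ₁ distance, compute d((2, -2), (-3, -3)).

Σ|x_i - y_i| = |2 - (-3)| + |-2 - (-3)| = 5 + 1 = 6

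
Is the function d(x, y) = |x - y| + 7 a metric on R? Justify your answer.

No. d fails identity of indiscernibles (specifically d(x,x) = 0): d(-1, -1) = |-1 - (-1)| + 7 = 0 + 7 = 7 ≠ 0.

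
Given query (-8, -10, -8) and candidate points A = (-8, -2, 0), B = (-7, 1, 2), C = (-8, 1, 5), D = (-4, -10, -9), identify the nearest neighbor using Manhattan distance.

Distances: d(A) = 16, d(B) = 22, d(C) = 24, d(D) = 5. Nearest: D = (-4, -10, -9) with distance 5.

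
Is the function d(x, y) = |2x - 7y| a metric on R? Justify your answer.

No. d fails symmetry: d(5, 9) = |2·5 - 7·9| = |-53| = 53, but d(9, 5) = |2·9 - 7·5| = |-17| = 17. Since 53 ≠ 17, d(x,y) ≠ d(y,x) in general.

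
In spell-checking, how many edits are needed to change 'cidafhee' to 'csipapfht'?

Let D[i][j] be the edit distance between the first i characters of 'cidafhee' and the first j characters of 'csipapfht', with D[i][0] = i, D[0][j] = j, and D[i][j] = D[i-1][j-1] if the characters match, else 1 + min(D[i-1][j], D[i][j-1], D[i-1][j-1]). Filling the table (rows: prefixes of 'cidafhee', columns: prefixes of 'csipapfht'):
     ε  c  s  i  p  a  p  f  h  t
  ε  0  1  2  3  4  5  6  7  8  9
  c  1  0  1  2  3  4  5  6  7  8
  i  2  1  1  1  2  3  4  5  6  7
  d  3  2  2  2  2  3  4  5  6  7
  a  4  3  3  3  3  2  3  4  5  6
  f  5  4  4  4  4  3  3  3  4  5
  h  6  5  5  5  5  4  4  4  3  4
  e  7  6  6  6  6  5  5  5  4  4
  e  8  7  7  7  7  6  6  6  5  5
The bottom-right entry gives D[8][9] = 5, so no sequence of fewer than 5 edits works. Backtracking through the table gives one optimal edit sequence (5 edits):
  cidafhee → csidafhee (ins s @2)
  csidafhee → csipafhee (sub d→p @4)
  csipafhee → csipapfhee (ins p @6)
  csipapfhee → csipapfhe (del e @9)
  csipapfhe → csipapfht (sub e→t @9)
Edit distance = 5.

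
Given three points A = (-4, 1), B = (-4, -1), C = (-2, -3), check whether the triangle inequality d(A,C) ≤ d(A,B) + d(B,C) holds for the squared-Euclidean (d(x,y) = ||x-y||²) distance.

d(A,B) = 0² + 2² = 4, d(B,C) = 2² + 2² = 8, d(A,C) = 2² + 4² = 20.
d(A,C) = 20 > 4 + 8 = 12. Triangle inequality is VIOLATED. (Squared-Euclidean is not a metric — this is a counterexample.)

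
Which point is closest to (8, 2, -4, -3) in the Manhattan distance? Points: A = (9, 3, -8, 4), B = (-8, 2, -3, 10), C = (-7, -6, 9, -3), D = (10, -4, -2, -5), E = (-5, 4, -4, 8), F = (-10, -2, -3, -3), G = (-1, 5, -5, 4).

Distances: d(A) = 13, d(B) = 30, d(C) = 36, d(D) = 12, d(E) = 26, d(F) = 23, d(G) = 20. Nearest: D = (10, -4, -2, -5) with distance 12.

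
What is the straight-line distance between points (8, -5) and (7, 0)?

√(Σ(x_i - y_i)²) = √((8 - 7)² + (-5 - 0)²)
= √(1² + (-5)²) = √(1 + 25) = √26 ≈ 5.099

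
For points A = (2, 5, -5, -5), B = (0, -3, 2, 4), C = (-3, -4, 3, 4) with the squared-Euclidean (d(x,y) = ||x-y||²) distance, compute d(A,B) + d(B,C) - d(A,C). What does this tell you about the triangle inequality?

d(A,B) = 2² + 8² + 7² + 9² = 198, d(B,C) = 3² + 1² + 1² + 0² = 11, d(A,C) = 5² + 9² + 8² + 9² = 251.
d(A,B) + d(B,C) - d(A,C) = 198 + 11 - 251 = 209 - 251 = -42. This is < 0, so the triangle inequality FAILS for these points (squared-Euclidean is not a metric).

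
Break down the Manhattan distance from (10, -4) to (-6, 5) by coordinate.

Σ|x_i - y_i| = |10 - (-6)| + |-4 - 5| = 16 + 9 = 25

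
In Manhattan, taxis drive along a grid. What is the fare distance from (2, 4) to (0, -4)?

Σ|x_i - y_i| = |2 - 0| + |4 - (-4)| = 2 + 8 = 10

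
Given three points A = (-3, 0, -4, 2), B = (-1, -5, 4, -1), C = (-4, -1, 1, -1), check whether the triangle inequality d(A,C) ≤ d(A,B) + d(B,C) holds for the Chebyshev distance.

d(A,B) = max(2, 5, 8, 3) = 8, d(B,C) = max(3, 4, 3, 0) = 4, d(A,C) = max(1, 1, 5, 3) = 5.
d(A,C) = 5 ≤ 8 + 4 = 12. Triangle inequality is satisfied.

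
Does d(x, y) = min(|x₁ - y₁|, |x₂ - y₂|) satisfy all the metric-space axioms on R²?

No. d fails identity of indiscernibles: take x = (-5, 0) and y = (-5, 8). Then d(x,y) = min(|-5 - (-5)|, |0 - 8|) = min(0, 8) = 0, yet x ≠ y.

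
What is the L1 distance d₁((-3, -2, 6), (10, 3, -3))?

Σ|x_i - y_i| = |-3 - 10| + |-2 - 3| + |6 - (-3)| = 13 + 5 + 9 = 27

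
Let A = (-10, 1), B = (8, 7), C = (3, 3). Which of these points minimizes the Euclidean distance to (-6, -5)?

Distances: d(A) ≈ 7.2111, d(B) ≈ 18.4391, d(C) ≈ 12.0416. Nearest: A = (-10, 1) with distance 7.2111.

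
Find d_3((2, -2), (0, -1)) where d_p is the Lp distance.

(Σ|x_i - y_i|^3)^(1/3) = (|2 - 0|^3 + |-2 - (-1)|^3)^(1/3)
= (2^3 + 1^3)^(1/3) = (8 + 1)^(1/3) = (9)^(1/3) ≈ 2.0801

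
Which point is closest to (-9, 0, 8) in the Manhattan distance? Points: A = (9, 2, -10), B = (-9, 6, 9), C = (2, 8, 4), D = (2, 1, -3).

Distances: d(A) = 38, d(B) = 7, d(C) = 23, d(D) = 23. Nearest: B = (-9, 6, 9) with distance 7.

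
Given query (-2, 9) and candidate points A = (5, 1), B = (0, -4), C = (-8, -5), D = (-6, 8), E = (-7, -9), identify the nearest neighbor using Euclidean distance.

Distances: d(A) ≈ 10.6301, d(B) ≈ 13.1529, d(C) ≈ 15.2315, d(D) ≈ 4.1231, d(E) ≈ 18.6815. Nearest: D = (-6, 8) with distance 4.1231.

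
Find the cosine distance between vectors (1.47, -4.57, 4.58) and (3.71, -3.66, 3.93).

With u = (1.47, -4.57, 4.58), v = (3.71, -3.66, 3.93):
u·v = 1.47·3.71 + (-4.57)·(-3.66) + 4.58·3.93 = 5.4537 + 16.7262 + 17.9994 = 40.1793.
|u| = √(1.47² + (-4.57)² + 4.58²) = √(2.1609 + 20.8849 + 20.9764) = √44.0222, |v| = √(3.71² + (-3.66)² + 3.93²) = √(13.7641 + 13.3956 + 15.4449) = √42.6046.
cos θ = (u·v)/(|u||v|) = 40.1793/(√44.0222·√42.6046) ≈ 0.9278
Cosine distance = 1 - cos θ ≈ 1 - 0.9278 = 0.0722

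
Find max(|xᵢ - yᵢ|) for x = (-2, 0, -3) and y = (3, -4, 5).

max(|x_i - y_i|) = max(|-2 - 3|, |0 - (-4)|, |-3 - 5|) = max(5, 4, 8) = 8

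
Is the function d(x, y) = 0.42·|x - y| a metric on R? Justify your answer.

Yes. Since |x - y| is a metric on R and 0.42 > 0, the positive scalar multiple 0.42·|x - y| is also a metric: scaling by a positive constant preserves non-negativity, identity (d=0 ⟺ |x-y|=0 ⟺ x=y), symmetry, and the triangle inequality.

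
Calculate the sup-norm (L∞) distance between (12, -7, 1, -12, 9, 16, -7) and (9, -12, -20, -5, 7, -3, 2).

max(|x_i - y_i|) = max(|12 - 9|, |-7 - (-12)|, |1 - (-20)|, |-12 - (-5)|, |9 - 7|, |16 - (-3)|, |-7 - 2|) = max(3, 5, 21, 7, 2, 19, 9) = 21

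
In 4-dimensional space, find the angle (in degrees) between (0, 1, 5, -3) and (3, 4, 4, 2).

With u = (0, 1, 5, -3), v = (3, 4, 4, 2):
u·v = 0·3 + 1·4 + 5·4 + (-3)·2 = 0 + 4 + 20 + (-6) = 18.
|u| = √(0² + 1² + 5² + (-3)²) = √35, |v| = √(3² + 4² + 4² + 2²) = √45, so |u||v| = √(35·45) = √1575.
cos θ = (u·v)/(|u||v|) = 18/√1575 ≈ 0.453557
θ = arccos(0.453557) ≈ 63.03°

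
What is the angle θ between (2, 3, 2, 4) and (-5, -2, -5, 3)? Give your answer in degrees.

With u = (2, 3, 2, 4), v = (-5, -2, -5, 3):
u·v = 2·(-5) + 3·(-2) + 2·(-5) + 4·3 = (-10) + (-6) + (-10) + 12 = -14.
|u| = √(2² + 3² + 2² + 4²) = √33, |v| = √((-5)² + (-2)² + (-5)² + 3²) = √63, so |u||v| = √(33·63) = √2079.
cos θ = (u·v)/(|u||v|) = -14/√2079 ≈ -0.307044
θ = arccos(-0.307044) ≈ 107.88°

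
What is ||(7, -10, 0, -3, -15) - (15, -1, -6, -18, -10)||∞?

max(|x_i - y_i|) = max(|7 - 15|, |-10 - (-1)|, |0 - (-6)|, |-3 - (-18)|, |-15 - (-10)|) = max(8, 9, 6, 15, 5) = 15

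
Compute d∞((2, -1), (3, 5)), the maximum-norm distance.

max(|x_i - y_i|) = max(|2 - 3|, |-1 - 5|) = max(1, 6) = 6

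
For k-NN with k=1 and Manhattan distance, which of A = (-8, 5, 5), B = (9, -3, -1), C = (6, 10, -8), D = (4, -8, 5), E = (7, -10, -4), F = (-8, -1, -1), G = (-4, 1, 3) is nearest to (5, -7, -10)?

Distances: d(A) = 40, d(B) = 17, d(C) = 20, d(D) = 17, d(E) = 11, d(F) = 28, d(G) = 30. Nearest: E = (7, -10, -4) with distance 11.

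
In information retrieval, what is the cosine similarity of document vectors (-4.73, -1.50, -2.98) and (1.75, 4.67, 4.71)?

With u = (-4.73, -1.50, -2.98), v = (1.75, 4.67, 4.71):
u·v = (-4.73)·1.75 + (-1.5)·4.67 + (-2.98)·4.71 = (-8.2775) + (-7.005) + (-14.0358) = -29.3183.
|u| = √((-4.73)² + (-1.5)² + (-2.98)²) = √(22.3729 + 2.25 + 8.8804) = √33.5033, |v| = √(1.75² + 4.67² + 4.71²) = √(3.0625 + 21.8089 + 22.1841) = √47.0555.
cos θ = (u·v)/(|u||v|) = -29.3183/(√33.5033·√47.0555) ≈ -0.7384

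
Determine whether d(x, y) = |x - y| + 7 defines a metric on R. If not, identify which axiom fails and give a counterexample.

No. d fails identity of indiscernibles (specifically d(x,x) = 0): d(-7, -7) = |-7 - (-7)| + 7 = 0 + 7 = 7 ≠ 0.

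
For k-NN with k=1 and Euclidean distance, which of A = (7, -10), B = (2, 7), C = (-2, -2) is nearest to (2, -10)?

Distances: d(A) = 5, d(B) = 17, d(C) ≈ 8.9443. Nearest: A = (7, -10) with distance 5.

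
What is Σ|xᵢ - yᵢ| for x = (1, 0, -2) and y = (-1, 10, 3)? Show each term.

Σ|x_i - y_i| = |1 - (-1)| + |0 - 10| + |-2 - 3| = 2 + 10 + 5 = 17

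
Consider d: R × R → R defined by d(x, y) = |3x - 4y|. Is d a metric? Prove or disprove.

No. d fails symmetry: d(6, 2) = |3·6 - 4·2| = |10| = 10, but d(2, 6) = |3·2 - 4·6| = |-18| = 18. Since 10 ≠ 18, d(x,y) ≠ d(y,x) in general.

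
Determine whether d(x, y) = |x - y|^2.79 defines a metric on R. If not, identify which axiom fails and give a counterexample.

No. d(x,y) = |x-y|^2.79 fails the triangle inequality since p = 2.79 > 1. Counterexample: x = 4, y = 10, z = 14. d(x,z) = |4 - 14|^2.79 = 10^2.79 ≈ 616.595, but d(x,y) + d(y,z) = 6^2.79 + 4^2.79 ≈ 148.2661 + 47.8352 = 196.1013. Since 616.595 > 196.1013, the triangle inequality is violated.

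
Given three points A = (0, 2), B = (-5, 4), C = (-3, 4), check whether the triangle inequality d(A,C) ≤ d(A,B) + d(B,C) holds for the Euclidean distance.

d(A,B) = √(5² + 2²) = √29 ≈ 5.3852, d(B,C) = √(2² + 0²) = √4 = 2, d(A,C) = √(3² + 2²) = √13 ≈ 3.6056.
d(A,C) ≈ 3.6056 ≤ 5.3852 + 2 = 7.3852. Triangle inequality is satisfied.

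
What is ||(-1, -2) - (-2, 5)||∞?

max(|x_i - y_i|) = max(|-1 - (-2)|, |-2 - 5|) = max(1, 7) = 7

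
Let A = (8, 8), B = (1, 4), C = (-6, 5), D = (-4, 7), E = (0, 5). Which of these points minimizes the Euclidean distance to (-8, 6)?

Distances: d(A) ≈ 16.1245, d(B) ≈ 9.2195, d(C) ≈ 2.2361, d(D) ≈ 4.1231, d(E) ≈ 8.0623. Nearest: C = (-6, 5) with distance 2.2361.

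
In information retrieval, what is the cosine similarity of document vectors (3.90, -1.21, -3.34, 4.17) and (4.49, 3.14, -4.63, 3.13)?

With u = (3.90, -1.21, -3.34, 4.17), v = (4.49, 3.14, -4.63, 3.13):
u·v = 3.9·4.49 + (-1.21)·3.14 + (-3.34)·(-4.63) + 4.17·3.13 = 17.511 + (-3.7994) + 15.4642 + 13.0521 = 42.2279.
|u| = √(3.9² + (-1.21)² + (-3.34)² + 4.17²) = √(15.21 + 1.4641 + 11.1556 + 17.3889) = √45.2186, |v| = √(4.49² + 3.14² + (-4.63)² + 3.13²) = √(20.1601 + 9.8596 + 21.4369 + 9.7969) = √61.2535.
cos θ = (u·v)/(|u||v|) = 42.2279/(√45.2186·√61.2535) ≈ 0.8024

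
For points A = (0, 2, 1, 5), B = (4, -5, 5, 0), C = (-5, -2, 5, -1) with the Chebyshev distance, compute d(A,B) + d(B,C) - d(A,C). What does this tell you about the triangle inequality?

d(A,B) = max(4, 7, 4, 5) = 7, d(B,C) = max(9, 3, 0, 1) = 9, d(A,C) = max(5, 4, 4, 6) = 6.
d(A,B) + d(B,C) - d(A,C) = 7 + 9 - 6 = 16 - 6 = 10. This is ≥ 0, so the triangle inequality holds for these points.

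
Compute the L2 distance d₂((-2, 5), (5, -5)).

√(Σ(x_i - y_i)²) = √((-2 - 5)² + (5 - (-5))²)
= √((-7)² + 10²) = √(49 + 100) = √149 ≈ 12.2066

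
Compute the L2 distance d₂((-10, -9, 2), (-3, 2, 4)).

√(Σ(x_i - y_i)²) = √((-10 - (-3))² + (-9 - 2)² + (2 - 4)²)
= √((-7)² + (-11)² + (-2)²) = √(49 + 121 + 4) = √174 ≈ 13.1909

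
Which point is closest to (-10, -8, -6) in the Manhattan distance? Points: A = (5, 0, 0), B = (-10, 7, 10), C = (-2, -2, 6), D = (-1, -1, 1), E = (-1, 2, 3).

Distances: d(A) = 29, d(B) = 31, d(C) = 26, d(D) = 23, d(E) = 28. Nearest: D = (-1, -1, 1) with distance 23.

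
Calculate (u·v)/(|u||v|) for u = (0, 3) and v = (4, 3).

With u = (0, 3), v = (4, 3):
u·v = 0·4 + 3·3 = 0 + 9 = 9.
|u| = √(0² + 3²) = √9, |v| = √(4² + 3²) = √25, so |u||v| = √(9·25) = √225 = 15.
cos θ = (u·v)/(|u||v|) = 9/15 = 0.6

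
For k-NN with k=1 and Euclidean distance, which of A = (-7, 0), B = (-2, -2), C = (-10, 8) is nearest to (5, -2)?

Distances: d(A) ≈ 12.1655, d(B) = 7, d(C) ≈ 18.0278. Nearest: B = (-2, -2) with distance 7.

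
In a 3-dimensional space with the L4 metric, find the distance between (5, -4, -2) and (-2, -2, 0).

(Σ|x_i - y_i|^4)^(1/4) = (|5 - (-2)|^4 + |-4 - (-2)|^4 + |-2 - 0|^4)^(1/4)
= (7^4 + 2^4 + 2^4)^(1/4) = (2401 + 16 + 16)^(1/4) = (2433)^(1/4) ≈ 7.0232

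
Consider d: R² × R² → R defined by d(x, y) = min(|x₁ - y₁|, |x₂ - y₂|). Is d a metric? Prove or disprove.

No. d fails identity of indiscernibles: take x = (5, 0) and y = (5, 9). Then d(x,y) = min(|5 - 5|, |0 - 9|) = min(0, 9) = 0, yet x ≠ y.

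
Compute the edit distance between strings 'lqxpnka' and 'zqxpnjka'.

Let D[i][j] be the edit distance between the first i characters of 'lqxpnka' and the first j characters of 'zqxpnjka', with D[i][0] = i, D[0][j] = j, and D[i][j] = D[i-1][j-1] if the characters match, else 1 + min(D[i-1][j], D[i][j-1], D[i-1][j-1]). Filling the table (rows: prefixes of 'lqxpnka', columns: prefixes of 'zqxpnjka'):
     ε  z  q  x  p  n  j  k  a
  ε  0  1  2  3  4  5  6  7  8
  l  1  1  2  3  4  5  6  7  8
  q  2  2  1  2  3  4  5  6  7
  x  3  3  2  1  2  3  4  5  6
  p  4  4  3  2  1  2  3  4  5
  n  5  5  4  3  2  1  2  3  4
  k  6  6  5  4  3  2  2  2  3
  a  7  7  6  5  4  3  3  3  2
The bottom-right entry gives D[7][8] = 2, so no sequence of fewer than 2 edits works. Backtracking through the table gives one optimal edit sequence (2 edits):
  lqxpnka → zqxpnka (sub l→z @1)
  zqxpnka → zqxpnjka (ins j @6)
Edit distance = 2.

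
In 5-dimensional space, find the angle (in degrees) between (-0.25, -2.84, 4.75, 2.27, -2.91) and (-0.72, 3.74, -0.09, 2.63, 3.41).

With u = (-0.25, -2.84, 4.75, 2.27, -2.91), v = (-0.72, 3.74, -0.09, 2.63, 3.41):
u·v = (-0.25)·(-0.72) + (-2.84)·3.74 + 4.75·(-0.09) + 2.27·2.63 + (-2.91)·3.41 = 0.18 + (-10.6216) + (-0.4275) + 5.9701 + (-9.9231) = -14.8221.
|u| = √((-0.25)² + (-2.84)² + 4.75² + 2.27² + (-2.91)²) = √(0.0625 + 8.0656 + 22.5625 + 5.1529 + 8.4681) = √44.3116, |v| = √((-0.72)² + 3.74² + (-0.09)² + 2.63² + 3.41²) = √(0.5184 + 13.9876 + 0.0081 + 6.9169 + 11.6281) = √33.0591.
cos θ = (u·v)/(|u||v|) = -14.8221/(√44.3116·√33.0591) ≈ -0.387263
θ = arccos(-0.387263) ≈ 112.78°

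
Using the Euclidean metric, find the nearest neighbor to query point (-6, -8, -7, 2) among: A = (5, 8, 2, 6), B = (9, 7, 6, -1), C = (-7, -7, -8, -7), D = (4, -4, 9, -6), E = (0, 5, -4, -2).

Distances: d(A) ≈ 21.7715, d(B) ≈ 25.0599, d(C) ≈ 9.1652, d(D) ≈ 20.8806, d(E) ≈ 15.1658. Nearest: C = (-7, -7, -8, -7) with distance 9.1652.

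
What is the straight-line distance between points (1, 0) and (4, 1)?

√(Σ(x_i - y_i)²) = √((1 - 4)² + (0 - 1)²)
= √((-3)² + (-1)²) = √(9 + 1) = √10 ≈ 3.1623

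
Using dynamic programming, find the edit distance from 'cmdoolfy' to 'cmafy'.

Let D[i][j] be the edit distance between the first i characters of 'cmdoolfy' and the first j characters of 'cmafy', with D[i][0] = i, D[0][j] = j, and D[i][j] = D[i-1][j-1] if the characters match, else 1 + min(D[i-1][j], D[i][j-1], D[i-1][j-1]). Filling the table (rows: prefixes of 'cmdoolfy', columns: prefixes of 'cmafy'):
     ε  c  m  a  f  y
  ε  0  1  2  3  4  5
  c  1  0  1  2  3  4
  m  2  1  0  1  2  3
  d  3  2  1  1  2  3
  o  4  3  2  2  2  3
  o  5  4  3  3  3  3
  l  6  5  4  4  4  4
  f  7  6  5  5  4  5
  y  8  7  6  6  5  4
The bottom-right entry gives D[8][5] = 4, so no sequence of fewer than 4 edits works. Backtracking through the table gives one optimal edit sequence (4 edits):
  cmdoolfy → cmoolfy (del d @3)
  cmoolfy → cmolfy (del o @3)
  cmolfy → cmlfy (del o @3)
  cmlfy → cmafy (sub l→a @3)
Edit distance = 4.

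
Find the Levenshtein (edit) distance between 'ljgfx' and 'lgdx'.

Let D[i][j] be the edit distance between the first i characters of 'ljgfx' and the first j characters of 'lgdx', with D[i][0] = i, D[0][j] = j, and D[i][j] = D[i-1][j-1] if the characters match, else 1 + min(D[i-1][j], D[i][j-1], D[i-1][j-1]). Filling the table (rows: prefixes of 'ljgfx', columns: prefixes of 'lgdx'):
     ε  l  g  d  x
  ε  0  1  2  3  4
  l  1  0  1  2  3
  j  2  1  1  2  3
  g  3  2  1  2  3
  f  4  3  2  2  3
  x  5  4  3  3  2
The bottom-right entry gives D[5][4] = 2, so no sequence of fewer than 2 edits works. Backtracking through the table gives one optimal edit sequence (2 edits):
  ljgfx → lgfx (del j @2)
  lgfx → lgdx (sub f→d @3)
Edit distance = 2.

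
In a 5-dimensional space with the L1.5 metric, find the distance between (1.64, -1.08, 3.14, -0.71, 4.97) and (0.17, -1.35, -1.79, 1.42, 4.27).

(Σ|x_i - y_i|^1.5)^(1/1.5) = (|1.64 - 0.17|^1.5 + |-1.08 - (-1.35)|^1.5 + |3.14 - (-1.79)|^1.5 + |-0.71 - 1.42|^1.5 + |4.97 - 4.27|^1.5)^(1/1.5)
= (1.47^1.5 + 0.27^1.5 + 4.93^1.5 + 2.13^1.5 + 0.7^1.5)^(1/1.5) ≈ (1.7823 + 0.1403 + 10.9464 + 3.1086 + 0.5857)^(1/1.5) = (16.5633)^(1/1.5) ≈ 6.4978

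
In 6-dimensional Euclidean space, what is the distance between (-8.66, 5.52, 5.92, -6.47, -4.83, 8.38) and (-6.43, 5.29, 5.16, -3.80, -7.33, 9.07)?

√(Σ(x_i - y_i)²) = √((-8.66 - (-6.43))² + (5.52 - 5.29)² + (5.92 - 5.16)² + (-6.47 - (-3.8))² + (-4.83 - (-7.33))² + (8.38 - 9.07)²)
= √((-2.23)² + 0.23² + 0.76² + (-2.67)² + 2.5² + (-0.69)²) = √(4.9729 + 0.0529 + 0.5776 + 7.1289 + 6.25 + 0.4761) = √19.4584 ≈ 4.4112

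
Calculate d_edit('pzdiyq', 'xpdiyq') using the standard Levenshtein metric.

Let D[i][j] be the edit distance between the first i characters of 'pzdiyq' and the first j characters of 'xpdiyq', with D[i][0] = i, D[0][j] = j, and D[i][j] = D[i-1][j-1] if the characters match, else 1 + min(D[i-1][j], D[i][j-1], D[i-1][j-1]). Filling the table (rows: prefixes of 'pzdiyq', columns: prefixes of 'xpdiyq'):
     ε  x  p  d  i  y  q
  ε  0  1  2  3  4  5  6
  p  1  1  1  2  3  4  5
  z  2  2  2  2  3  4  5
  d  3  3  3  2  3  4  5
  i  4  4  4  3  2  3  4
  y  5  5  5  4  3  2  3
  q  6  6  6  5  4  3  2
The bottom-right entry gives D[6][6] = 2, so no sequence of fewer than 2 edits works. Backtracking through the table gives one optimal edit sequence (2 edits):
  pzdiyq → xzdiyq (sub p→x @1)
  xzdiyq → xpdiyq (sub z→p @2)
Edit distance = 2.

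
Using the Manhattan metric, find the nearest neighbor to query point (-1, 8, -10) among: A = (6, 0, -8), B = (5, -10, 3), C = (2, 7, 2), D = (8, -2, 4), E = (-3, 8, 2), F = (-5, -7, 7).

Distances: d(A) = 17, d(B) = 37, d(C) = 16, d(D) = 33, d(E) = 14, d(F) = 36. Nearest: E = (-3, 8, 2) with distance 14.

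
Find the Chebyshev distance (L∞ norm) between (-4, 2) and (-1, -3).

max(|x_i - y_i|) = max(|-4 - (-1)|, |2 - (-3)|) = max(3, 5) = 5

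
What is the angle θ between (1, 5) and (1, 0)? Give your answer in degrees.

With u = (1, 5), v = (1, 0):
u·v = 1·1 + 5·0 = 1 + 0 = 1.
|u| = √(1² + 5²) = √26, |v| = √(1² + 0²) = √1, so |u||v| = √(26·1) = √26.
cos θ = (u·v)/(|u||v|) = 1/√26 ≈ 0.196116
θ = arccos(0.196116) ≈ 78.69°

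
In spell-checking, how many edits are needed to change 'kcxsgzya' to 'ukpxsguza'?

Let D[i][j] be the edit distance between the first i characters of 'kcxsgzya' and the first j characters of 'ukpxsguza', with D[i][0] = i, D[0][j] = j, and D[i][j] = D[i-1][j-1] if the characters match, else 1 + min(D[i-1][j], D[i][j-1], D[i-1][j-1]). Filling the table (rows: prefixes of 'kcxsgzya', columns: prefixes of 'ukpxsguza'):
     ε  u  k  p  x  s  g  u  z  a
  ε  0  1  2  3  4  5  6  7  8  9
  k  1  1  1  2  3  4  5  6  7  8
  c  2  2  2  2  3  4  5  6  7  8
  x  3  3  3  3  2  3  4  5  6  7
  s  4  4  4  4  3  2  3  4  5  6
  g  5  5  5  5  4  3  2  3  4  5
  z  6  6  6  6  5  4  3  3  3  4
  y  7  7  7  7  6  5  4  4  4  4
  a  8  8  8  8  7  6  5  5  5  4
The bottom-right entry gives D[8][9] = 4, so no sequence of fewer than 4 edits works. Backtracking through the table gives one optimal edit sequence (4 edits):
  kcxsgzya → ukcxsgzya (ins u @1)
  ukcxsgzya → ukpxsgzya (sub c→p @3)
  ukpxsgzya → ukpxsguya (sub z→u @7)
  ukpxsguya → ukpxsguza (sub y→z @8)
Edit distance = 4.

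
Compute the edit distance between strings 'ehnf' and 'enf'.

Let D[i][j] be the edit distance between the first i characters of 'ehnf' and the first j characters of 'enf', with D[i][0] = i, D[0][j] = j, and D[i][j] = D[i-1][j-1] if the characters match, else 1 + min(D[i-1][j], D[i][j-1], D[i-1][j-1]). Filling the table (rows: prefixes of 'ehnf', columns: prefixes of 'enf'):
     ε  e  n  f
  ε  0  1  2  3
  e  1  0  1  2
  h  2  1  1  2
  n  3  2  1  2
  f  4  3  2  1
The bottom-right entry gives D[4][3] = 1, so no sequence of fewer than 1 edit works. Backtracking through the table gives one optimal edit sequence (1 edit):
  ehnf → enf (del h @2)
Edit distance = 1.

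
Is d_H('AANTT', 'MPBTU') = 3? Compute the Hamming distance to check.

Differing positions: 1, 2, 3, 5. Hamming distance = 4, so the claim that d_H = 3 is false.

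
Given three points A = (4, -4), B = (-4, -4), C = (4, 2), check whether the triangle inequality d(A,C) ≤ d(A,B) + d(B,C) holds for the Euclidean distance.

d(A,B) = √(8² + 0²) = √64 = 8, d(B,C) = √(8² + 6²) = √100 = 10, d(A,C) = √(0² + 6²) = √36 = 6.
d(A,C) = 6 ≤ 8 + 10 = 18. Triangle inequality is satisfied.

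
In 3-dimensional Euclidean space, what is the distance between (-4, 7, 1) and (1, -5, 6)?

√(Σ(x_i - y_i)²) = √((-4 - 1)² + (7 - (-5))² + (1 - 6)²)
= √((-5)² + 12² + (-5)²) = √(25 + 144 + 25) = √194 ≈ 13.9284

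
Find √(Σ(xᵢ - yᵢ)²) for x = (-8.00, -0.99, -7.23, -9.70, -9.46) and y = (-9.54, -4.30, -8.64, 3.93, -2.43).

√(Σ(x_i - y_i)²) = √((-8 - (-9.54))² + (-0.99 - (-4.3))² + (-7.23 - (-8.64))² + (-9.7 - 3.93)² + (-9.46 - (-2.43))²)
= √(1.54² + 3.31² + 1.41² + (-13.63)² + (-7.03)²) = √(2.3716 + 10.9561 + 1.9881 + 185.7769 + 49.4209) = √250.5136 ≈ 15.8276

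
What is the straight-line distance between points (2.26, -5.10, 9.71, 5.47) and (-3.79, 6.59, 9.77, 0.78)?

√(Σ(x_i - y_i)²) = √((2.26 - (-3.79))² + (-5.1 - 6.59)² + (9.71 - 9.77)² + (5.47 - 0.78)²)
= √(6.05² + (-11.69)² + (-0.06)² + 4.69²) = √(36.6025 + 136.6561 + 0.0036 + 21.9961) = √195.2583 ≈ 13.9735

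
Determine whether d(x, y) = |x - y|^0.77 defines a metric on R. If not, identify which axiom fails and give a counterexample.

Yes. With 0 < p = 0.77 ≤ 1, d(x,y) = |x-y|^0.77 is a metric on R. Non-negativity and symmetry are immediate; |x-y|^0.77 = 0 ⟺ |x-y| = 0 ⟺ x = y. For the triangle inequality, the function t ↦ t^0.77 is subadditive on [0,∞) when p ≤ 1, so |x-z|^0.77 ≤ (|x-y| + |y-z|)^0.77 ≤ |x-y|^0.77 + |y-z|^0.77.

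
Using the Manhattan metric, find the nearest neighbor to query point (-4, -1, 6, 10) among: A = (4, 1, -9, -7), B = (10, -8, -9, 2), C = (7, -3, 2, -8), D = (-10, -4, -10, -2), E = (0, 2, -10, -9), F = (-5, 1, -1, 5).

Distances: d(A) = 42, d(B) = 44, d(C) = 35, d(D) = 37, d(E) = 42, d(F) = 15. Nearest: F = (-5, 1, -1, 5) with distance 15.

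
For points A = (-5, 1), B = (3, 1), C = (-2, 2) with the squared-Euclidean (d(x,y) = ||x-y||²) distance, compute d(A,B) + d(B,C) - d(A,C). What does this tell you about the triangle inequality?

d(A,B) = 8² + 0² = 64, d(B,C) = 5² + 1² = 26, d(A,C) = 3² + 1² = 10.
d(A,B) + d(B,C) - d(A,C) = 64 + 26 - 10 = 90 - 10 = 80. This is ≥ 0, so the triangle inequality holds for these points.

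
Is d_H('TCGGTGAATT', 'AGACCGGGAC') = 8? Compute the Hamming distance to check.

Differing positions: 1, 2, 3, 4, 5, 7, 8, 9, 10. Hamming distance = 9, so the claim that d_H = 8 is false.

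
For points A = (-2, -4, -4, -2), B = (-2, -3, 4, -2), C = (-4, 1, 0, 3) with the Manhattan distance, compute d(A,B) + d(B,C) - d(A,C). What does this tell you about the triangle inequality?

d(A,B) = 0 + 1 + 8 + 0 = 9, d(B,C) = 2 + 4 + 4 + 5 = 15, d(A,C) = 2 + 5 + 4 + 5 = 16.
d(A,B) + d(B,C) - d(A,C) = 9 + 15 - 16 = 24 - 16 = 8. This is ≥ 0, so the triangle inequality holds for these points.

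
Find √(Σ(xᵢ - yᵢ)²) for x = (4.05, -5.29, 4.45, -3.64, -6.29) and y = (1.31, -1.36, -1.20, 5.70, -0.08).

√(Σ(x_i - y_i)²) = √((4.05 - 1.31)² + (-5.29 - (-1.36))² + (4.45 - (-1.2))² + (-3.64 - 5.7)² + (-6.29 - (-0.08))²)
= √(2.74² + (-3.93)² + 5.65² + (-9.34)² + (-6.21)²) = √(7.5076 + 15.4449 + 31.9225 + 87.2356 + 38.5641) = √180.6747 ≈ 13.4415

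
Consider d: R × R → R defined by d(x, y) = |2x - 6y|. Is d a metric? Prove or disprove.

No. d fails symmetry: d(9, 8) = |2·9 - 6·8| = |-30| = 30, but d(8, 9) = |2·8 - 6·9| = |-38| = 38. Since 30 ≠ 38, d(x,y) ≠ d(y,x) in general.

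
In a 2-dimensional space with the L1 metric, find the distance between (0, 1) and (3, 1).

Σ|x_i - y_i| = |0 - 3| + |1 - 1| = 3 + 0 = 3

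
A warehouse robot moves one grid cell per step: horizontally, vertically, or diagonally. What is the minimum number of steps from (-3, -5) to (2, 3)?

max(|x_i - y_i|) = max(|-3 - 2|, |-5 - 3|) = max(5, 8) = 8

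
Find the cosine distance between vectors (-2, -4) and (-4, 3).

With u = (-2, -4), v = (-4, 3):
u·v = (-2)·(-4) + (-4)·3 = 8 + (-12) = -4.
|u| = √((-2)² + (-4)²) = √20, |v| = √((-4)² + 3²) = √25, so |u||v| = √(20·25) = √500.
cos θ = (u·v)/(|u||v|) = -4/√500 ≈ -0.1789
Cosine distance = 1 - cos θ ≈ 1 - (-0.1789) = 1.1789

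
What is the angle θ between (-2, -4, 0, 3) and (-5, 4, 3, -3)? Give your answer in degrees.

With u = (-2, -4, 0, 3), v = (-5, 4, 3, -3):
u·v = (-2)·(-5) + (-4)·4 + 0·3 + 3·(-3) = 10 + (-16) + 0 + (-9) = -15.
|u| = √((-2)² + (-4)² + 0² + 3²) = √29, |v| = √((-5)² + 4² + 3² + (-3)²) = √59, so |u||v| = √(29·59) = √1711.
cos θ = (u·v)/(|u||v|) = -15/√1711 ≈ -0.362632
θ = arccos(-0.362632) ≈ 111.26°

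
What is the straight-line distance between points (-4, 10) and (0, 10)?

√(Σ(x_i - y_i)²) = √((-4 - 0)² + (10 - 10)²)
= √((-4)² + 0²) = √(16 + 0) = √16 = 4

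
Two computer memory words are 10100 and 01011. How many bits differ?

Differing positions: 1, 2, 3, 4, 5. Hamming distance = 5.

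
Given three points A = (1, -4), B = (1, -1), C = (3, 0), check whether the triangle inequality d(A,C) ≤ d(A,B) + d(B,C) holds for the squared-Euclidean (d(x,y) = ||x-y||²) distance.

d(A,B) = 0² + 3² = 9, d(B,C) = 2² + 1² = 5, d(A,C) = 2² + 4² = 20.
d(A,C) = 20 > 9 + 5 = 14. Triangle inequality is VIOLATED. (Squared-Euclidean is not a metric — this is a counterexample.)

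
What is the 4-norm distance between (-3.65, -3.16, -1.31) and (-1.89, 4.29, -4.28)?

(Σ|x_i - y_i|^4)^(1/4) = (|-3.65 - (-1.89)|^4 + |-3.16 - 4.29|^4 + |-1.31 - (-4.28)|^4)^(1/4)
= (1.76^4 + 7.45^4 + 2.97^4)^(1/4) ≈ (9.5951 + 3080.5275 + 77.8083)^(1/4) = (3167.9309)^(1/4) ≈ 7.5023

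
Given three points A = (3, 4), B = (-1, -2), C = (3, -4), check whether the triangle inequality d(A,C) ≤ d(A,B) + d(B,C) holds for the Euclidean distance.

d(A,B) = √(4² + 6²) = √52 ≈ 7.2111, d(B,C) = √(4² + 2²) = √20 ≈ 4.4721, d(A,C) = √(0² + 8²) = √64 = 8.
d(A,C) = 8 ≤ 7.2111 + 4.4721 = 11.6832. Triangle inequality is satisfied.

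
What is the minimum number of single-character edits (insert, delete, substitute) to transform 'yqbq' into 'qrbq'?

Let D[i][j] be the edit distance between the first i characters of 'yqbq' and the first j characters of 'qrbq', with D[i][0] = i, D[0][j] = j, and D[i][j] = D[i-1][j-1] if the characters match, else 1 + min(D[i-1][j], D[i][j-1], D[i-1][j-1]). Filling the table (rows: prefixes of 'yqbq', columns: prefixes of 'qrbq'):
     ε  q  r  b  q
  ε  0  1  2  3  4
  y  1  1  2  3  4
  q  2  1  2  3  3
  b  3  2  2  2  3
  q  4  3  3  3  2
The bottom-right entry gives D[4][4] = 2, so no sequence of fewer than 2 edits works. Backtracking through the table gives one optimal edit sequence (2 edits):
  yqbq → qqbq (sub y→q @1)
  qqbq → qrbq (sub q→r @2)
Edit distance = 2.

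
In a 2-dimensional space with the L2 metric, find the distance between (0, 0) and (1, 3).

(Σ|x_i - y_i|^2)^(1/2) = (|0 - 1|^2 + |0 - 3|^2)^(1/2)
= (1^2 + 3^2)^(1/2) = (1 + 9)^(1/2) = (10)^(1/2) ≈ 3.1623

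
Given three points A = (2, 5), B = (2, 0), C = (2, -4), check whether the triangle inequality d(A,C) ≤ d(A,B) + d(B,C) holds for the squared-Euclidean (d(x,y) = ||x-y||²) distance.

d(A,B) = 0² + 5² = 25, d(B,C) = 0² + 4² = 16, d(A,C) = 0² + 9² = 81.
d(A,C) = 81 > 25 + 16 = 41. Triangle inequality is VIOLATED. (Squared-Euclidean is not a metric — this is a counterexample.)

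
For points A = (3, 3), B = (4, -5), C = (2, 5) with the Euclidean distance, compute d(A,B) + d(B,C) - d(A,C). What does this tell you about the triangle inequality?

d(A,B) = √(1² + 8²) = √65 ≈ 8.0623, d(B,C) = √(2² + 10²) = √104 ≈ 10.198, d(A,C) = √(1² + 2²) = √5 ≈ 2.2361.
d(A,B) + d(B,C) - d(A,C) = 8.0623 + 10.198 - 2.2361 = 18.2603 - 2.2361 = 16.0242 (to 4 decimal places). This is ≥ 0, so the triangle inequality holds for these points.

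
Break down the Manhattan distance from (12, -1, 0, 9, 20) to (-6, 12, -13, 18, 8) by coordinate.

Σ|x_i - y_i| = |12 - (-6)| + |-1 - 12| + |0 - (-13)| + |9 - 18| + |20 - 8| = 18 + 13 + 13 + 9 + 12 = 65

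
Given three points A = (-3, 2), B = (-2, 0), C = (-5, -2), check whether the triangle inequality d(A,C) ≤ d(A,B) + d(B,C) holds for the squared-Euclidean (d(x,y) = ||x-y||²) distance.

d(A,B) = 1² + 2² = 5, d(B,C) = 3² + 2² = 13, d(A,C) = 2² + 4² = 20.
d(A,C) = 20 > 5 + 13 = 18. Triangle inequality is VIOLATED. (Squared-Euclidean is not a metric — this is a counterexample.)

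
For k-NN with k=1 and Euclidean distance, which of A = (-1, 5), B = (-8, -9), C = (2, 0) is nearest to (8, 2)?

Distances: d(A) ≈ 9.4868, d(B) ≈ 19.4165, d(C) ≈ 6.3246. Nearest: C = (2, 0) with distance 6.3246.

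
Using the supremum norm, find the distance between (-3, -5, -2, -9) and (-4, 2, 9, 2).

max(|x_i - y_i|) = max(|-3 - (-4)|, |-5 - 2|, |-2 - 9|, |-9 - 2|) = max(1, 7, 11, 11) = 11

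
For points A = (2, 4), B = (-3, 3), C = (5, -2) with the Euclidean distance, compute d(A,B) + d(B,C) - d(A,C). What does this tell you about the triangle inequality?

d(A,B) = √(5² + 1²) = √26 ≈ 5.099, d(B,C) = √(8² + 5²) = √89 ≈ 9.434, d(A,C) = √(3² + 6²) = √45 ≈ 6.7082.
d(A,B) + d(B,C) - d(A,C) = 5.099 + 9.434 - 6.7082 = 14.533 - 6.7082 = 7.8248 (to 4 decimal places). This is ≥ 0, so the triangle inequality holds for these points.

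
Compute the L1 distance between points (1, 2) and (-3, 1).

Σ|x_i - y_i| = |1 - (-3)| + |2 - 1| = 4 + 1 = 5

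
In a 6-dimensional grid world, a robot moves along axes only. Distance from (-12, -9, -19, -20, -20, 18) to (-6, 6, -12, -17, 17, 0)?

Σ|x_i - y_i| = |-12 - (-6)| + |-9 - 6| + |-19 - (-12)| + |-20 - (-17)| + |-20 - 17| + |18 - 0| = 6 + 15 + 7 + 3 + 37 + 18 = 86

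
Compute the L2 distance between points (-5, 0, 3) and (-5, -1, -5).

(Σ|x_i - y_i|^2)^(1/2) = (|-5 - (-5)|^2 + |0 - (-1)|^2 + |3 - (-5)|^2)^(1/2)
= (0^2 + 1^2 + 8^2)^(1/2) = (0 + 1 + 64)^(1/2) = (65)^(1/2) ≈ 8.0623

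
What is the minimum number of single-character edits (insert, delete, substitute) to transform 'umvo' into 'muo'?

Let D[i][j] be the edit distance between the first i characters of 'umvo' and the first j characters of 'muo', with D[i][0] = i, D[0][j] = j, and D[i][j] = D[i-1][j-1] if the characters match, else 1 + min(D[i-1][j], D[i][j-1], D[i-1][j-1]). Filling the table (rows: prefixes of 'umvo', columns: prefixes of 'muo'):
     ε  m  u  o
  ε  0  1  2  3
  u  1  1  1  2
  m  2  1  2  2
  v  3  2  2  3
  o  4  3  3  2
The bottom-right entry gives D[4][3] = 2, so no sequence of fewer than 2 edits works. Backtracking through the table gives one optimal edit sequence (2 edits):
  umvo → mvo (del u @1)
  mvo → muo (sub v→u @2)
Edit distance = 2.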